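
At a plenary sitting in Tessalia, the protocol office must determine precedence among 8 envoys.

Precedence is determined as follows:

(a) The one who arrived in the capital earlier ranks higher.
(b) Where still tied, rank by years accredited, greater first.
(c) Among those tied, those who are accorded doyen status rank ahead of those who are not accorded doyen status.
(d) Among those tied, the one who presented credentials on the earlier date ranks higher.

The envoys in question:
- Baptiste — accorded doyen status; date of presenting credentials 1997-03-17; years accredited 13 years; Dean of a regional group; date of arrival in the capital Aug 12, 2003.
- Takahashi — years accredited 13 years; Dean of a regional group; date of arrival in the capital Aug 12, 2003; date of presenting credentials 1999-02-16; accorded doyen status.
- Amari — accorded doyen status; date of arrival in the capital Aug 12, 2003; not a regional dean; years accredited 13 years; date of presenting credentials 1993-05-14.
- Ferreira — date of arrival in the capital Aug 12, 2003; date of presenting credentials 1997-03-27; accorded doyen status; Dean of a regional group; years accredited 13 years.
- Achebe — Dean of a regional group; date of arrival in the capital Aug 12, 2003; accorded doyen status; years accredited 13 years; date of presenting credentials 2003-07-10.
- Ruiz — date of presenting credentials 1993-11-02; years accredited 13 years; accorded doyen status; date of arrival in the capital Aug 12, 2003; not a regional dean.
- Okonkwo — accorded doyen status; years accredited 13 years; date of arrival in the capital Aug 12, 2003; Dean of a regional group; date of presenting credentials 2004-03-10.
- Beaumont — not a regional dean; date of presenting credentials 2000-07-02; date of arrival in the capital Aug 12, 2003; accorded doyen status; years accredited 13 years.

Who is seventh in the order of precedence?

Achebe

By date of arrival in the capital (earlier first): Amari, Ruiz, Baptiste, Ferreira, Takahashi, Beaumont, Achebe and Okonkwo (each Aug 12, 2003).
Amari, Ruiz, Baptiste, Ferreira, Takahashi, Beaumont, Achebe and Okonkwo all have years accredited 13 years, so the next rule applies.
Amari, Ruiz, Baptiste, Ferreira, Takahashi, Beaumont, Achebe and Okonkwo are each accorded doyen status, so the next rule applies.
Among Amari, Ruiz, Baptiste, Ferreira, Takahashi, Beaumont, Achebe and Okonkwo, by date of presenting credentials (earlier first): Amari (1993-05-14) before Ruiz (1993-11-02) before Baptiste (1997-03-17) before Ferreira (1997-03-27) before Takahashi (1999-02-16) before Beaumont (2000-07-02) before Achebe (2003-07-10) before Okonkwo (2004-03-10).
Order: Amari, Ruiz, Baptiste, Ferreira, Takahashi, Beaumont, Achebe, Okonkwo.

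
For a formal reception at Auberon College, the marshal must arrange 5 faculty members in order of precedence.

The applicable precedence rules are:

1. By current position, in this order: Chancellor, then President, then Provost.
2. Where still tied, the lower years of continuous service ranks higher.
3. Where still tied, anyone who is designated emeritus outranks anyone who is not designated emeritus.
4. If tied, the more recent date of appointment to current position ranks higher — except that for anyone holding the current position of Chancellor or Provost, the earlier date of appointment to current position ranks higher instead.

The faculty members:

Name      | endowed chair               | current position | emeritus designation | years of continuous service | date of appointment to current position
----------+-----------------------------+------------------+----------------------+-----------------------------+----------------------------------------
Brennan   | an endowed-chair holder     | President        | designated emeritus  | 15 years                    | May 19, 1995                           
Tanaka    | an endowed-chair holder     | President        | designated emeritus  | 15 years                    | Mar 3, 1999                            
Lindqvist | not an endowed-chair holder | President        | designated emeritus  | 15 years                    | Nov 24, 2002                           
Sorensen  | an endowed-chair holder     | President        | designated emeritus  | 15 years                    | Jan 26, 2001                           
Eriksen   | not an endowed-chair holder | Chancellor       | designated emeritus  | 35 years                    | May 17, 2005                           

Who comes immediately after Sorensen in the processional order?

By current position: Eriksen (Chancellor); then Lindqvist, Sorensen, Tanaka and Brennan (President).
Lindqvist, Sorensen, Tanaka and Brennan all have years of continuous service 15 years, so the next rule applies.
Lindqvist, Sorensen, Tanaka and Brennan are each designated emeritus, so the next rule applies.
Among Lindqvist, Sorensen, Tanaka and Brennan, by date of appointment to current position (later first): Lindqvist (Nov 24, 2002) before Sorensen (Jan 26, 2001) before Tanaka (Mar 3, 1999) before Brennan (May 19, 1995).
Order: Eriksen, Lindqvist, Sorensen, Tanaka, Brennan.

Tanaka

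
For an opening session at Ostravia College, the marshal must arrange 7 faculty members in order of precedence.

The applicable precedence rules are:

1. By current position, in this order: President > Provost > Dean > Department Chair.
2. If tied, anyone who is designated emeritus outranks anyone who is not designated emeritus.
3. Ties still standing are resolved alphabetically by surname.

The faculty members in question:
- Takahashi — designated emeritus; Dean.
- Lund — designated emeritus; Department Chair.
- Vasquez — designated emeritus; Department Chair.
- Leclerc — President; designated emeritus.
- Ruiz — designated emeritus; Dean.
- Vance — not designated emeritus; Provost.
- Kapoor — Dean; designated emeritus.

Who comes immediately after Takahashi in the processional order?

By current position: Leclerc (President); then Vance (Provost); then Kapoor, Ruiz and Takahashi (Dean); then Lund and Vasquez (Department Chair).
Kapoor, Ruiz and Takahashi are each designated emeritus, so the next rule applies.
Among Kapoor, Ruiz and Takahashi, alphabetically by surname: Kapoor before Ruiz before Takahashi.
Lund and Vasquez are each designated emeritus, so the next rule applies.
Among Lund and Vasquez, alphabetically by surname: Lund before Vasquez.
Order: Leclerc, Vance, Kapoor, Ruiz, Takahashi, Lund, Vasquez.

Lund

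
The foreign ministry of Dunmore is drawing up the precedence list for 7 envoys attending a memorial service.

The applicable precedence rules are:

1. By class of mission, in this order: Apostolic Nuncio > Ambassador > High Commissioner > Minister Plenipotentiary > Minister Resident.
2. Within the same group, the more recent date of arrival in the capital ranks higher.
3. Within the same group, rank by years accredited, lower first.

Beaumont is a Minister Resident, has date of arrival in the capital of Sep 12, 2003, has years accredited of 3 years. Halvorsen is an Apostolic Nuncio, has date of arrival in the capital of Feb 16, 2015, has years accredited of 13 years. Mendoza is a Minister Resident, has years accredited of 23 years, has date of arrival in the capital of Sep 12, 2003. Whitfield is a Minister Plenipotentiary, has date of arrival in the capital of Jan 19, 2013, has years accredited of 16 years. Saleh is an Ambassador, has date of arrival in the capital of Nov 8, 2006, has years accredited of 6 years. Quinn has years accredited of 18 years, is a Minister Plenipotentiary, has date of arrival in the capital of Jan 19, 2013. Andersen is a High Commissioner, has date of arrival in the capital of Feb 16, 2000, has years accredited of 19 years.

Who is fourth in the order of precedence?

By class of mission: Halvorsen (Apostolic Nuncio); then Saleh (Ambassador); then Andersen (High Commissioner); then Whitfield and Quinn (Minister Plenipotentiary); then Beaumont and Mendoza (Minister Resident).
Whitfield and Quinn both have date of arrival in the capital Jan 19, 2013, so the next rule applies.
Among Whitfield and Quinn, by years accredited (lower first): Whitfield (16 years) before Quinn (18 years).
Beaumont and Mendoza both have date of arrival in the capital Sep 12, 2003, so the next rule applies.
Among Beaumont and Mendoza, by years accredited (lower first): Beaumont (3 years) before Mendoza (23 years).
Order: Halvorsen, Saleh, Andersen, Whitfield, Quinn, Beaumont, Mendoza.

Whitfield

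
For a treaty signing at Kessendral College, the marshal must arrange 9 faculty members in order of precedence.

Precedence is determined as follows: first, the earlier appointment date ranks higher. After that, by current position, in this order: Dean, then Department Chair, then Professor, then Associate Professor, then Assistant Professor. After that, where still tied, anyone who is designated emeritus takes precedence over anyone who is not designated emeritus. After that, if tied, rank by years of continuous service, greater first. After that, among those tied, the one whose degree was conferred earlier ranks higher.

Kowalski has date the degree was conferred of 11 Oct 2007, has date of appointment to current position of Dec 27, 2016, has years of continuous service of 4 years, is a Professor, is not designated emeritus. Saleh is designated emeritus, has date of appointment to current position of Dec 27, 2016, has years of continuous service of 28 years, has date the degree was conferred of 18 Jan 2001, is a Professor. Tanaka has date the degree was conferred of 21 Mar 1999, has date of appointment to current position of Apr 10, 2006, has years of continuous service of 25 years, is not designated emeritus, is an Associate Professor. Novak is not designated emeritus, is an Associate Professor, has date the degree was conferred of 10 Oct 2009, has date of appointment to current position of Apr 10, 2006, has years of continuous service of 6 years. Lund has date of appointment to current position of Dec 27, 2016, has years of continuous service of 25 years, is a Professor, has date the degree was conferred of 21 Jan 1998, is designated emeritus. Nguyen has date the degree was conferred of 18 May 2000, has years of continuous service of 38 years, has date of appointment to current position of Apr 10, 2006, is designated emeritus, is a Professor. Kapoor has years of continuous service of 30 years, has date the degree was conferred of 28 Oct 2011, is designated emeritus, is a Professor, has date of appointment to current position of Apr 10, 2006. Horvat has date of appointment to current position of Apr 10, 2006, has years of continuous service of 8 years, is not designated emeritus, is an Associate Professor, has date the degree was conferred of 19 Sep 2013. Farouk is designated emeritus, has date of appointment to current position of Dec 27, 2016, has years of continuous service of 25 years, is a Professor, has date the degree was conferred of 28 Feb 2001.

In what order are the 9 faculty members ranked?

By date of appointment to current position (earlier first): Nguyen, Kapoor, Tanaka, Horvat and Novak (each Apr 10, 2006); then Saleh, Lund, Farouk and Kowalski (each Dec 27, 2016).
Among Nguyen, Kapoor, Tanaka, Horvat and Novak, by current position: Nguyen and Kapoor (Professor) before Tanaka, Horvat and Novak (Associate Professor).
Nguyen and Kapoor are each designated emeritus, so the next rule applies.
Among Nguyen and Kapoor, by years of continuous service (higher first): Nguyen (38 years) before Kapoor (30 years).
Tanaka, Horvat and Novak are each not designated emeritus, so the next rule applies.
Among Tanaka, Horvat and Novak, by years of continuous service (higher first): Tanaka (25 years) before Horvat (8 years) before Novak (6 years).
Saleh, Lund, Farouk and Kowalski are each Professor, so the next rule applies.
Among Saleh, Lund, Farouk and Kowalski, designated emeritus before not designated emeritus: Saleh, Lund and Farouk (designated emeritus) before Kowalski (not designated emeritus).
Among Saleh, Lund and Farouk, by years of continuous service (higher first): Saleh (28 years) before Lund and Farouk (25 years).
Among Lund and Farouk, by date the degree was conferred (earlier first): Lund (21 Jan 1998) before Farouk (28 Feb 2001).
Full order: Nguyen, Kapoor, Tanaka, Horvat, Novak, Saleh, Lund, Farouk, Kowalski.

Nguyen, Kapoor, Tanaka, Horvat, Novak, Saleh, Lund, Farouk, Kowalski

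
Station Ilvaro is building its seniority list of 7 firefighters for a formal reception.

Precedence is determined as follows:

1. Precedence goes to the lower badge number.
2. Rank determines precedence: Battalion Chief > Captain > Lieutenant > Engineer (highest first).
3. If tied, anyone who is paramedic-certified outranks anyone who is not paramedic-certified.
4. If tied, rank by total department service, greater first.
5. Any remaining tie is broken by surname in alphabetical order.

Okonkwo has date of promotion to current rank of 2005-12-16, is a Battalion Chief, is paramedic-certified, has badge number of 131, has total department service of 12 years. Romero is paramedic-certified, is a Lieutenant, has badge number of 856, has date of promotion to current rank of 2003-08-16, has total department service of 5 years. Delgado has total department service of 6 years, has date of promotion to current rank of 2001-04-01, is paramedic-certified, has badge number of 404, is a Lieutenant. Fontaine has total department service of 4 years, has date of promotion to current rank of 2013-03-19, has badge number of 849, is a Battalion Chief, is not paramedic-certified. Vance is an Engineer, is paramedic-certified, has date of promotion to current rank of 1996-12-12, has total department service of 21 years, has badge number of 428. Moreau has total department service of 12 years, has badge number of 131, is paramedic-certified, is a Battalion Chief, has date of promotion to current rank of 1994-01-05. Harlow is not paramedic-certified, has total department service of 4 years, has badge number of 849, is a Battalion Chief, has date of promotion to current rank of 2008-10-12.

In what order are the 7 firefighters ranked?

Moreau, Okonkwo, Delgado, Vance, Fontaine, Harlow, Romero

By badge number (lower first): Moreau and Okonkwo (both 131); then Delgado (404); then Vance (428); then Fontaine and Harlow (both 849); then Romero (856).
Moreau and Okonkwo are each Battalion Chief, so the next rule applies.
Moreau and Okonkwo are each paramedic-certified, so the next rule applies.
Moreau and Okonkwo both have total department service 12 years, so the next rule applies.
Among Moreau and Okonkwo, alphabetically by surname: Moreau before Okonkwo.
Fontaine and Harlow are each Battalion Chief, so the next rule applies.
Fontaine and Harlow are each not paramedic-certified, so the next rule applies.
Fontaine and Harlow both have total department service 4 years, so the next rule applies.
Among Fontaine and Harlow, alphabetically by surname: Fontaine before Harlow.
Full order: Moreau, Okonkwo, Delgado, Vance, Fontaine, Harlow, Romero.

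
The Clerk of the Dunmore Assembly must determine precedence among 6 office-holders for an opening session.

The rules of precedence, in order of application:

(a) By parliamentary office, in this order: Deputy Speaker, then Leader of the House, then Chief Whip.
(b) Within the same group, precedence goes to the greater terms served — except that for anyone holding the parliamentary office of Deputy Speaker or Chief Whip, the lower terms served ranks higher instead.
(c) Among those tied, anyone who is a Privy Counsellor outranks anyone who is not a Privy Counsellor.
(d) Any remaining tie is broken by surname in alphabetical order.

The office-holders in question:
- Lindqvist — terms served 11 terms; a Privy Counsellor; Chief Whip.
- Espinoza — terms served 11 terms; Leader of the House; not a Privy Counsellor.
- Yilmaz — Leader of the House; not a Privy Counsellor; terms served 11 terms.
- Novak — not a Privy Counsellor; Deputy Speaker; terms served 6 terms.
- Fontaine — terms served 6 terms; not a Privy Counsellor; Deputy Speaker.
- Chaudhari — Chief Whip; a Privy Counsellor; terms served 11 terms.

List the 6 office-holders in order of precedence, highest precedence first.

By parliamentary office: Fontaine and Novak (Deputy Speaker); then Espinoza and Yilmaz (Leader of the House); then Chaudhari and Lindqvist (Chief Whip).
Fontaine and Novak both have terms served 6 terms, so the next rule applies.
Fontaine and Novak are each not a Privy Counsellor, so the next rule applies.
Among Fontaine and Novak, alphabetically by surname: Fontaine before Novak.
Espinoza and Yilmaz both have terms served 11 terms, so the next rule applies.
Espinoza and Yilmaz are each not a Privy Counsellor, so the next rule applies.
Among Espinoza and Yilmaz, alphabetically by surname: Espinoza before Yilmaz.
Chaudhari and Lindqvist both have terms served 11 terms, so the next rule applies.
Chaudhari and Lindqvist are each a Privy Counsellor, so the next rule applies.
Among Chaudhari and Lindqvist, alphabetically by surname: Chaudhari before Lindqvist.
Full order: Fontaine, Novak, Espinoza, Yilmaz, Chaudhari, Lindqvist.

Fontaine, Novak, Espinoza, Yilmaz, Chaudhari, Lindqvist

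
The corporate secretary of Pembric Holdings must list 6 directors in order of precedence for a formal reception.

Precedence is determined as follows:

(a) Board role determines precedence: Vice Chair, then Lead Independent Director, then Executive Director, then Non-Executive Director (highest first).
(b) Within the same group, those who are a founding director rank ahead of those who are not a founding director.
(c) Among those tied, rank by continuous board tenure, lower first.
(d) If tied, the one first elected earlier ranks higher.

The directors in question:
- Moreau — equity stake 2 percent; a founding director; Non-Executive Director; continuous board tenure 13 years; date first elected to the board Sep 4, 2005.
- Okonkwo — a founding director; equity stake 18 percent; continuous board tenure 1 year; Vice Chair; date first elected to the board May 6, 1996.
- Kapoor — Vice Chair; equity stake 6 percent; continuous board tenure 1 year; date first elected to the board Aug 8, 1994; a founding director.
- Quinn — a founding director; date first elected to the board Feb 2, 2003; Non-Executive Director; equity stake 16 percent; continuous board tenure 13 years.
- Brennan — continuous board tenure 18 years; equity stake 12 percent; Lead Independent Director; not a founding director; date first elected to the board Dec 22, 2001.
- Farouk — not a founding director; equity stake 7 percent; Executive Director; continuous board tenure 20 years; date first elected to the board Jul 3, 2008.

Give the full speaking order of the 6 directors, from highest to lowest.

Kapoor, Okonkwo, Brennan, Farouk, Quinn, Moreau

By board role: Kapoor and Okonkwo (Vice Chair); then Brennan (Lead Independent Director); then Farouk (Executive Director); then Quinn and Moreau (Non-Executive Director).
Kapoor and Okonkwo are each a founding director, so the next rule applies.
Kapoor and Okonkwo both have continuous board tenure 1 year, so the next rule applies.
Among Kapoor and Okonkwo, by date first elected to the board (earlier first): Kapoor (Aug 8, 1994) before Okonkwo (May 6, 1996).
Quinn and Moreau are each a founding director, so the next rule applies.
Quinn and Moreau both have continuous board tenure 13 years, so the next rule applies.
Among Quinn and Moreau, by date first elected to the board (earlier first): Quinn (Feb 2, 2003) before Moreau (Sep 4, 2005).
Full order: Kapoor, Okonkwo, Brennan, Farouk, Quinn, Moreau.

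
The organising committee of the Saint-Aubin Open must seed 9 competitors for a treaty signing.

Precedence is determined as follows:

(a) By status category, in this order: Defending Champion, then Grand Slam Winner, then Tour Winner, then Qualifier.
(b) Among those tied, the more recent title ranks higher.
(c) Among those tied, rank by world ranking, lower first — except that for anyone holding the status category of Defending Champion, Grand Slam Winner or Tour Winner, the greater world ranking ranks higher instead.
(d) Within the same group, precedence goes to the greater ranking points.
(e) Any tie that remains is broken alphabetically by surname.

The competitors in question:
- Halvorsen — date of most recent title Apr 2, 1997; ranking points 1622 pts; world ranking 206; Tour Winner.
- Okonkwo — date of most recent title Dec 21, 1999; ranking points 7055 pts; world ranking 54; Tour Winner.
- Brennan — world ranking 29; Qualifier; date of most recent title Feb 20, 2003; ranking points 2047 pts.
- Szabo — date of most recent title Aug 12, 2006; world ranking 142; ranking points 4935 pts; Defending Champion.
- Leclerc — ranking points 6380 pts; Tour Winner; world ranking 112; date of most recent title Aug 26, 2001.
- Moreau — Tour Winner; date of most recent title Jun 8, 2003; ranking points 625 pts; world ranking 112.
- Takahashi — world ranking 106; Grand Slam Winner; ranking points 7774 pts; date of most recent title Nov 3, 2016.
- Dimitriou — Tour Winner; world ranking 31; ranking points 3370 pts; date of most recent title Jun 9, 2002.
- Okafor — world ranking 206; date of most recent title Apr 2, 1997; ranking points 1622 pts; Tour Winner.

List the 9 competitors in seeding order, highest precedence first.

By status category: Szabo (Defending Champion); then Takahashi (Grand Slam Winner); then Moreau, Dimitriou, Leclerc, Okonkwo, Halvorsen and Okafor (Tour Winner); then Brennan (Qualifier).
Among Moreau, Dimitriou, Leclerc, Okonkwo, Halvorsen and Okafor, by date of most recent title (later first): Moreau (Jun 8, 2003) before Dimitriou (Jun 9, 2002) before Leclerc (Aug 26, 2001) before Okonkwo (Dec 21, 1999) before Halvorsen and Okafor (Apr 2, 1997).
Halvorsen and Okafor both have world ranking 206, so the next rule applies.
Halvorsen and Okafor both have ranking points 1622 pts, so the next rule applies.
Among Halvorsen and Okafor, alphabetically by surname: Halvorsen before Okafor.
Full order: Szabo, Takahashi, Moreau, Dimitriou, Leclerc, Okonkwo, Halvorsen, Okafor, Brennan.

Szabo, Takahashi, Moreau, Dimitriou, Leclerc, Okonkwo, Halvorsen, Okafor, Brennan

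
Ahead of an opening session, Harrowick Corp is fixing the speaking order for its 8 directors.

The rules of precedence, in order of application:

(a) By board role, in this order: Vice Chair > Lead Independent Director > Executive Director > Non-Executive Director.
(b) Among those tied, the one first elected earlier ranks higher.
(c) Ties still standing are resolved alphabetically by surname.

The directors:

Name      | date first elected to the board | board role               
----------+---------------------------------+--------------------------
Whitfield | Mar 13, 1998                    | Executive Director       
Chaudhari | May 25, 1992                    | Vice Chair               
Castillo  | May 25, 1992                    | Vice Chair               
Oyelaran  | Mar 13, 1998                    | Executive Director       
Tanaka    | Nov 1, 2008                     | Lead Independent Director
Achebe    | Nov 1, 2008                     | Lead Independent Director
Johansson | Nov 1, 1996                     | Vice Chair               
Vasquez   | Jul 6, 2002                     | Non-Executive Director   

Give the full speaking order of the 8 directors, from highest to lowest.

Castillo, Chaudhari, Johansson, Achebe, Tanaka, Oyelaran, Whitfield, Vasquez

By board role: Castillo, Chaudhari and Johansson (Vice Chair); then Achebe and Tanaka (Lead Independent Director); then Oyelaran and Whitfield (Executive Director); then Vasquez (Non-Executive Director).
Among Castillo, Chaudhari and Johansson, by date first elected to the board (earlier first): Castillo and Chaudhari (May 25, 1992) before Johansson (Nov 1, 1996).
Among Castillo and Chaudhari, alphabetically by surname: Castillo before Chaudhari.
Achebe and Tanaka both have date first elected to the board Nov 1, 2008, so the next rule applies.
Among Achebe and Tanaka, alphabetically by surname: Achebe before Tanaka.
Oyelaran and Whitfield both have date first elected to the board Mar 13, 1998, so the next rule applies.
Among Oyelaran and Whitfield, alphabetically by surname: Oyelaran before Whitfield.
Full order: Castillo, Chaudhari, Johansson, Achebe, Tanaka, Oyelaran, Whitfield, Vasquez.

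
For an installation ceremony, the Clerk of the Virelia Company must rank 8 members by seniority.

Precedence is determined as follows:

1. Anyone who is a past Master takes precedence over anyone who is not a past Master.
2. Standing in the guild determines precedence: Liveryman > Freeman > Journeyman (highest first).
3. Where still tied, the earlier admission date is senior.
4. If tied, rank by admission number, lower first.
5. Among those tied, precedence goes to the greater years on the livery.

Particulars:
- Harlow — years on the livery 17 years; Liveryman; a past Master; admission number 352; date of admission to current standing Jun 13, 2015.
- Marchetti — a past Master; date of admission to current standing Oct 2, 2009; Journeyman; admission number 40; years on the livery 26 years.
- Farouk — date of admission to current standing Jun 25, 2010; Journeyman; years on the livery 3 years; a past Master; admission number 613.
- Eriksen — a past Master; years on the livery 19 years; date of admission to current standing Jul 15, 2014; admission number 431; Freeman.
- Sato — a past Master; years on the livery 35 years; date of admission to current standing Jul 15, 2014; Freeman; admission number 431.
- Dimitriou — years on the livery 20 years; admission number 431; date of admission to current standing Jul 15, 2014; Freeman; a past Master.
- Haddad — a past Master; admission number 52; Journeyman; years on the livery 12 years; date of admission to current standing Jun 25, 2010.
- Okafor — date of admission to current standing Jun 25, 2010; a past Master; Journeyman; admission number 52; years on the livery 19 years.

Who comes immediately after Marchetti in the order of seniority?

Okafor

By the first rule: Harlow, Sato, Dimitriou, Eriksen, Marchetti, Okafor, Haddad and Farouk (each a past Master).
Among Harlow, Sato, Dimitriou, Eriksen, Marchetti, Okafor, Haddad and Farouk, by standing in the guild: Harlow (Liveryman) before Sato, Dimitriou and Eriksen (Freeman) before Marchetti, Okafor, Haddad and Farouk (Journeyman).
Sato, Dimitriou and Eriksen all have date of admission to current standing Jul 15, 2014, so the next rule applies.
Sato, Dimitriou and Eriksen all have admission number 431, so the next rule applies.
Among Sato, Dimitriou and Eriksen, by years on the livery (higher first): Sato (35 years) before Dimitriou (20 years) before Eriksen (19 years).
Among Marchetti, Okafor, Haddad and Farouk, by date of admission to current standing (earlier first): Marchetti (Oct 2, 2009) before Okafor, Haddad and Farouk (Jun 25, 2010).
Among Okafor, Haddad and Farouk, by admission number (lower first): Okafor and Haddad (52) before Farouk (613).
Among Okafor and Haddad, by years on the livery (higher first): Okafor (19 years) before Haddad (12 years).
Order: Harlow, Sato, Dimitriou, Eriksen, Marchetti, Okafor, Haddad, Farouk.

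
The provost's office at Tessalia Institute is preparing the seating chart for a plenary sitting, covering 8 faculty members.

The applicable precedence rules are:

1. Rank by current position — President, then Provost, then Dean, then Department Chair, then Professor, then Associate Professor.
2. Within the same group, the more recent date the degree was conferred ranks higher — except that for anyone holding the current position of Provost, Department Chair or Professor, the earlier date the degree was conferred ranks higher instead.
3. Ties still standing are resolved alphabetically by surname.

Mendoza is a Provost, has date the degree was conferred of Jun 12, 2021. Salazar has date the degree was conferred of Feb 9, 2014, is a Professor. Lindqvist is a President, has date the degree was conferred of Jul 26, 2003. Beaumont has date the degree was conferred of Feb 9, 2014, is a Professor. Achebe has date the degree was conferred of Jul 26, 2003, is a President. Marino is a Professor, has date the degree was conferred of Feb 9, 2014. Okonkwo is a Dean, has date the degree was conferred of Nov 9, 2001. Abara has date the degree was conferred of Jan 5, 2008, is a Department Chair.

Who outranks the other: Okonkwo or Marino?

Okonkwo

By current position: Achebe and Lindqvist (President); then Mendoza (Provost); then Okonkwo (Dean); then Abara (Department Chair); then Beaumont, Marino and Salazar (Professor).
Achebe and Lindqvist both have date the degree was conferred Jul 26, 2003, so the next rule applies.
Among Achebe and Lindqvist, alphabetically by surname: Achebe before Lindqvist.
Beaumont, Marino and Salazar all have date the degree was conferred Feb 9, 2014, so the next rule applies.
Among Beaumont, Marino and Salazar, alphabetically by surname: Beaumont before Marino before Salazar.
So Okonkwo takes precedence.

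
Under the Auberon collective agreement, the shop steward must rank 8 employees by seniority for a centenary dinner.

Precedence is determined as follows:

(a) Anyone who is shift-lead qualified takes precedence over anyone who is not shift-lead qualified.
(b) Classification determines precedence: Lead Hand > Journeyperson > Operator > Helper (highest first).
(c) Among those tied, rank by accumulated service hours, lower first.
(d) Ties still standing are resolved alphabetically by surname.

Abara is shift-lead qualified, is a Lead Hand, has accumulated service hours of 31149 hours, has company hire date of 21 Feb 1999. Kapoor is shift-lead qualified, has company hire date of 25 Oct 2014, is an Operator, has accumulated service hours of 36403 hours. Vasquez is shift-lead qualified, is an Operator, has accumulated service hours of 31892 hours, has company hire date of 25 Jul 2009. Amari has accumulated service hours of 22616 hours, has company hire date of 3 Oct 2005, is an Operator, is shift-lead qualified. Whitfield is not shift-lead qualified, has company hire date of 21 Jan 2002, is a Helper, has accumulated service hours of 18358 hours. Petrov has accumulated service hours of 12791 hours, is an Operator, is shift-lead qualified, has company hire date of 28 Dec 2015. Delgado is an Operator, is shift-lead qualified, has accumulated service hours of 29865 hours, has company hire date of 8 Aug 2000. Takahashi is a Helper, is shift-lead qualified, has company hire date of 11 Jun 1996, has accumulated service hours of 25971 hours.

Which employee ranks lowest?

Whitfield

By the first rule: Abara, Petrov, Amari, Delgado, Vasquez, Kapoor and Takahashi (each shift-lead qualified); then Whitfield (not shift-lead qualified).
Among Abara, Petrov, Amari, Delgado, Vasquez, Kapoor and Takahashi, by classification: Abara (Lead Hand) before Petrov, Amari, Delgado, Vasquez and Kapoor (Operator) before Takahashi (Helper).
Among Petrov, Amari, Delgado, Vasquez and Kapoor, by accumulated service hours (lower first): Petrov (12791 hours) before Amari (22616 hours) before Delgado (29865 hours) before Vasquez (31892 hours) before Kapoor (36403 hours).
Order: Abara, Petrov, Amari, Delgado, Vasquez, Kapoor, Takahashi, Whitfield.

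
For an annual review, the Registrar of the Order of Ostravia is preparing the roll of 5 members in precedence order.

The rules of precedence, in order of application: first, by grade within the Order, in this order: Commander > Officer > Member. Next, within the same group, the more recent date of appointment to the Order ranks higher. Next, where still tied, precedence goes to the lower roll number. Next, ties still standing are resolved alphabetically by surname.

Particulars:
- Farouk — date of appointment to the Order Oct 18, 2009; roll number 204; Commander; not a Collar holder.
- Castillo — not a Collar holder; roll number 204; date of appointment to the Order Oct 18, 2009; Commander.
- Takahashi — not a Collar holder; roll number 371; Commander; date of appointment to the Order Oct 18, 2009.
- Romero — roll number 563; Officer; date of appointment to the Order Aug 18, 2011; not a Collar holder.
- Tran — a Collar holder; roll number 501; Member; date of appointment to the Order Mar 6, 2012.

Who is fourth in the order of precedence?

Romero

By grade within the Order: Castillo, Farouk and Takahashi (Commander); then Romero (Officer); then Tran (Member).
Castillo, Farouk and Takahashi all have date of appointment to the Order Oct 18, 2009, so the next rule applies.
Among Castillo, Farouk and Takahashi, by roll number (lower first): Castillo and Farouk (204) before Takahashi (371).
Among Castillo and Farouk, alphabetically by surname: Castillo before Farouk.
Order: Castillo, Farouk, Takahashi, Romero, Tran.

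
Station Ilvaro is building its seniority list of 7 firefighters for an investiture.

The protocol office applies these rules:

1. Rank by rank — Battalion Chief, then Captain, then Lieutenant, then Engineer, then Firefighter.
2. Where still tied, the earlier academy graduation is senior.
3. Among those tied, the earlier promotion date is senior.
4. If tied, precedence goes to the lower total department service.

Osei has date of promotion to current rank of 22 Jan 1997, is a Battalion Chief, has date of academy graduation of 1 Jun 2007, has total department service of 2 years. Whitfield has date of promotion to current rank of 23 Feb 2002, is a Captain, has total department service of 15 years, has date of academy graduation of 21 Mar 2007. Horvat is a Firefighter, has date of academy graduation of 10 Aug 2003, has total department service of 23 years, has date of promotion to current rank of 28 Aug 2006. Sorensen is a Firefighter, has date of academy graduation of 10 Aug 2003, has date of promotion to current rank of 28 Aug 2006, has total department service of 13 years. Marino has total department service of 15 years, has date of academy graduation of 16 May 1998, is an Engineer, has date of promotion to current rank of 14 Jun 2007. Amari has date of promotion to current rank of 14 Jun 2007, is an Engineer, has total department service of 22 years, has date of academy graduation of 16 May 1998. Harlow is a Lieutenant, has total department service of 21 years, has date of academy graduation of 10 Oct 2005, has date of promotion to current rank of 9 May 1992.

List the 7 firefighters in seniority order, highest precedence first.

By rank: Osei (Battalion Chief); then Whitfield (Captain); then Harlow (Lieutenant); then Marino and Amari (Engineer); then Sorensen and Horvat (Firefighter).
Marino and Amari both have date of academy graduation 16 May 1998, so the next rule applies.
Marino and Amari both have date of promotion to current rank 14 Jun 2007, so the next rule applies.
Among Marino and Amari, by total department service (lower first): Marino (15 years) before Amari (22 years).
Sorensen and Horvat both have date of academy graduation 10 Aug 2003, so the next rule applies.
Sorensen and Horvat both have date of promotion to current rank 28 Aug 2006, so the next rule applies.
Among Sorensen and Horvat, by total department service (lower first): Sorensen (13 years) before Horvat (23 years).
Full order: Osei, Whitfield, Harlow, Marino, Amari, Sorensen, Horvat.

Osei, Whitfield, Harlow, Marino, Amari, Sorensen, Horvat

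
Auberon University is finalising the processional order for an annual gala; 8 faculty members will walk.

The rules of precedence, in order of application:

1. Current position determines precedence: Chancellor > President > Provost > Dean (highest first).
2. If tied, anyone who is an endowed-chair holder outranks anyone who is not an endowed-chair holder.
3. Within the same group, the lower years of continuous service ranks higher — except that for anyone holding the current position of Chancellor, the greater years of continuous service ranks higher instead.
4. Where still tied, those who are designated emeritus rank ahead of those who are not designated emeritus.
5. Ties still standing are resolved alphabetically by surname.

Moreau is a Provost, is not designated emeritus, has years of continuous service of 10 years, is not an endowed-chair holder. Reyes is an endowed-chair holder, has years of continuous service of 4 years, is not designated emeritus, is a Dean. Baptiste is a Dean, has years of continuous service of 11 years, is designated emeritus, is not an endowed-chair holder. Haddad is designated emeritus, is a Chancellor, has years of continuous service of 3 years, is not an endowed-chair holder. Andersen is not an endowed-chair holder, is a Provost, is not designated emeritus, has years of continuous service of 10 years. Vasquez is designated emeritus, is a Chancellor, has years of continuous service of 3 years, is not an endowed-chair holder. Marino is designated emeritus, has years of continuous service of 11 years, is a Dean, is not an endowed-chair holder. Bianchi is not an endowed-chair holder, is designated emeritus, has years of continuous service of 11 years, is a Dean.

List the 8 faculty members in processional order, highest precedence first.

By current position: Haddad and Vasquez (Chancellor); then Andersen and Moreau (Provost); then Reyes, Baptiste, Bianchi and Marino (Dean).
Haddad and Vasquez are each not an endowed-chair holder, so the next rule applies.
Haddad and Vasquez both have years of continuous service 3 years, so the next rule applies.
Haddad and Vasquez are each designated emeritus, so the next rule applies.
Among Haddad and Vasquez, alphabetically by surname: Haddad before Vasquez.
Andersen and Moreau are each not an endowed-chair holder, so the next rule applies.
Andersen and Moreau both have years of continuous service 10 years, so the next rule applies.
Andersen and Moreau are each not designated emeritus, so the next rule applies.
Among Andersen and Moreau, alphabetically by surname: Andersen before Moreau.
Among Reyes, Baptiste, Bianchi and Marino, an endowed-chair holder before not an endowed-chair holder: Reyes (an endowed-chair holder) before Baptiste, Bianchi and Marino (not an endowed-chair holder).
Baptiste, Bianchi and Marino all have years of continuous service 11 years, so the next rule applies.
Baptiste, Bianchi and Marino are each designated emeritus, so the next rule applies.
Among Baptiste, Bianchi and Marino, alphabetically by surname: Baptiste before Bianchi before Marino.
Full order: Haddad, Vasquez, Andersen, Moreau, Reyes, Baptiste, Bianchi, Marino.

Haddad, Vasquez, Andersen, Moreau, Reyes, Baptiste, Bianchi, Marino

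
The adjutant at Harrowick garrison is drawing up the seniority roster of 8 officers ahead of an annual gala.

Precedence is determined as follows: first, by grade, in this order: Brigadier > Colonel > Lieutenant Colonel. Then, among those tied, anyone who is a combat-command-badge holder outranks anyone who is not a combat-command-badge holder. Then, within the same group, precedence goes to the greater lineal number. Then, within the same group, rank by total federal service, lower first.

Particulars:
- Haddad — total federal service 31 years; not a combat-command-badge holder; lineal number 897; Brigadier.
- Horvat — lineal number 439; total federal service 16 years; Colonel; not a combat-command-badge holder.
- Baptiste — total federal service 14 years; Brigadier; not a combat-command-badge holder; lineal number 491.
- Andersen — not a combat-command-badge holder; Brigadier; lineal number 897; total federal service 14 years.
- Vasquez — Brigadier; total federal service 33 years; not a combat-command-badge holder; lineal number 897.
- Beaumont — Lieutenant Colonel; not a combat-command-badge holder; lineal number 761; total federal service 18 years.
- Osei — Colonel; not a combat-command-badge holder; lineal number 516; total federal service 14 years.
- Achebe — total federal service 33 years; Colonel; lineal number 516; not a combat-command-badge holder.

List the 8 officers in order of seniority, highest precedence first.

Andersen, Haddad, Vasquez, Baptiste, Osei, Achebe, Horvat, Beaumont

By grade: Andersen, Haddad, Vasquez and Baptiste (Brigadier); then Osei, Achebe and Horvat (Colonel); then Beaumont (Lieutenant Colonel).
Andersen, Haddad, Vasquez and Baptiste are each not a combat-command-badge holder, so the next rule applies.
Among Andersen, Haddad, Vasquez and Baptiste, by lineal number (higher first): Andersen, Haddad and Vasquez (897) before Baptiste (491).
Among Andersen, Haddad and Vasquez, by total federal service (lower first): Andersen (14 years) before Haddad (31 years) before Vasquez (33 years).
Osei, Achebe and Horvat are each not a combat-command-badge holder, so the next rule applies.
Among Osei, Achebe and Horvat, by lineal number (higher first): Osei and Achebe (516) before Horvat (439).
Among Osei and Achebe, by total federal service (lower first): Osei (14 years) before Achebe (33 years).
Full order: Andersen, Haddad, Vasquez, Baptiste, Osei, Achebe, Horvat, Beaumont.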